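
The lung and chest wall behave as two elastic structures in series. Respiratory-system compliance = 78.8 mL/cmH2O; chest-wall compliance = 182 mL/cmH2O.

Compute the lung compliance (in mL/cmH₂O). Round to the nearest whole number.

1/CL = 1/Crs − 1/Ccw.
1/CL = 1/78.8 − 1/182 = 0.007196.
CL = 138.97 mL/cmH2O.

139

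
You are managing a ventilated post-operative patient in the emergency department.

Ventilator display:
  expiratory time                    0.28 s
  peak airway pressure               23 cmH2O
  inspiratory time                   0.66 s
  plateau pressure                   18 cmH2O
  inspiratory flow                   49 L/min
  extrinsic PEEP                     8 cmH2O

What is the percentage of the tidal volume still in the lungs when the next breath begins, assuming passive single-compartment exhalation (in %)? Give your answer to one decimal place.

Flow: 49 L/min ÷ 60 = 0.8167 L/s.
Vt = flow × Ti = 0.8167 L/s × 0.66 s × 1000 mL/L = 539.02 mL.
R = (PIP − Pplat)/V̇ = (23 − 18) / 0.8167 = 5.0/0.8167 = 6.122 cmH2O·s/L.
C = Vt/(Pplat − PEEP) = 539.02 / (18 − 8) = 539.02/10.0 = 53.902 mL/cmH2O.
τ = R × C = 6.122 × 0.0539 L/cmH2O = 0.33 s.
Fraction remaining at end-expiration = e^(−Te/τ) = e^(−0.28/0.33) = 0.4281 → 42.81%.

42.8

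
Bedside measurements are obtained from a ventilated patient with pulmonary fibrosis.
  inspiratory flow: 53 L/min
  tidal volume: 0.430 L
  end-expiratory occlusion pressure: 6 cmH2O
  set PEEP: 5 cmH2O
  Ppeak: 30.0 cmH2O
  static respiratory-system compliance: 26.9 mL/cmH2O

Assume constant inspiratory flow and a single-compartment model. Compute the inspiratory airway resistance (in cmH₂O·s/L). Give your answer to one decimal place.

Flow: 53 L/min ÷ 60 = 0.8833 L/s.
Total PEEP = 6 cmH2O (set 5 + intrinsic 1); this is the baseline alveolar pressure.
Equation of motion (constant flow): PIP = Vt/C + R·V̇ + PEEP.
R·V̇ = PIP − Vt/C − PEEP = 30.0 − 430/26.9 − 6 = 30.0 − 15.985 − 6 = 8.015 cmH2O.
R = 8.015 / 0.8833 = 9.074 cmH2O·s/L.

9.1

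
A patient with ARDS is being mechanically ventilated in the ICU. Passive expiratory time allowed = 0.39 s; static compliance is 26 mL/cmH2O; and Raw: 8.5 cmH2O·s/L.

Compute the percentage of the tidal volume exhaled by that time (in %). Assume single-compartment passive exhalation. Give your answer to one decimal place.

τ = R × C = 8.5 × 26 mL/cmH2O = 8.5 × 0.026 L/cmH2O = 0.221 s.
Passive exhalation: V(t)/V₀ = e^(−t/τ) = e^(−0.39/0.221) = 0.1712.
Fraction exhaled = 1 − 0.1712 = 0.8288 → 82.88%.

82.9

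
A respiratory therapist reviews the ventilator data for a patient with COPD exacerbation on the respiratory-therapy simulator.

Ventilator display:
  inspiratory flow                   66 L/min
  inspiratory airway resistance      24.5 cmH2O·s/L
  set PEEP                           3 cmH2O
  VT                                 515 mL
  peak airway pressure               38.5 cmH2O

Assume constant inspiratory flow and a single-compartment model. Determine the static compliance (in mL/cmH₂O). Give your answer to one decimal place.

Flow: 66 L/min ÷ 60 = 1.1 L/s.
Equation of motion (constant flow): PIP = Vt/C + R·V̇ + PEEP.
Vt/C = PIP − R·V̇ − PEEP = 38.5 − 24.5×1.1 − 3 = 38.5 − 26.95 − 3 = 8.55 cmH2O.
C = Vt / 8.55 = 515 / 8.55 = 60.234 mL/cmH2O.

60.2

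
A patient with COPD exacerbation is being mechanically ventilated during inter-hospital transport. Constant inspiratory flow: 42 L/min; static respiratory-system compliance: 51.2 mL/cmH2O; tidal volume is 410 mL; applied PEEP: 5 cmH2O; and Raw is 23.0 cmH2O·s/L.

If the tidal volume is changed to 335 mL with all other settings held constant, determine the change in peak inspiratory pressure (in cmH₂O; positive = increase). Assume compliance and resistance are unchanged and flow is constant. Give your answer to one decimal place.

-1.5

PIP = Vt/C + R·V̇ + PEEP (constant-flow equation of motion).
Only the elastic term changes: ΔPIP = ΔVt / C = (335 − 410) / 51.2 = -1.465 cmH2O.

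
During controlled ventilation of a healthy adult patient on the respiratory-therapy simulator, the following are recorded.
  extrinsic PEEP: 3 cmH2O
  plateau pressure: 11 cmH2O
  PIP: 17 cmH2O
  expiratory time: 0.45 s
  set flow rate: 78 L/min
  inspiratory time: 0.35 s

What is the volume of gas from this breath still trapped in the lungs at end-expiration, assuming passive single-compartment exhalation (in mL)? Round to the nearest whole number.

82

Flow: 78 L/min ÷ 60 = 1.3 L/s.
Vt = flow × Ti = 1.3 L/s × 0.35 s × 1000 mL/L = 455.0 mL.
R = (PIP − Pplat)/V̇ = (17 − 11) / 1.3 = 6.0/1.3 = 4.615 cmH2O·s/L.
C = Vt/(Pplat − PEEP) = 455.0 / (11 − 3) = 455.0/8.0 = 56.875 mL/cmH2O.
τ = R × C = 4.615 × 0.05688 L/cmH2O = 0.2625 s.
Fraction remaining = e^(−Te/τ) = e^(−0.45/0.2625) = 0.1801.
Trapped volume = 455.0 × 0.1801 = 81.946 mL.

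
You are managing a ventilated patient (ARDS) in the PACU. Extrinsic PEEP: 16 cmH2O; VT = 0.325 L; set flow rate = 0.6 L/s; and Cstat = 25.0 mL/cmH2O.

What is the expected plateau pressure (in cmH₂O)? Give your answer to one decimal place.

29.0

Pplat = PEEP + Vt / Cstat = 16 + 325 / 25.0 = 16 + 13.0 = 29.0 cmH2O.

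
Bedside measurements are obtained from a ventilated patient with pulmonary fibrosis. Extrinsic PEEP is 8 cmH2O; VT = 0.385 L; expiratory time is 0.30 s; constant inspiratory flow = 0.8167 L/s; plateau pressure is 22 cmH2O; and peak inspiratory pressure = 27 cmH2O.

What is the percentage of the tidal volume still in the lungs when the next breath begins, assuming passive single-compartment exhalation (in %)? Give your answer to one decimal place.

R = (PIP − Pplat)/V̇ = (27 − 22) / 0.8167 = 5.0/0.8167 = 6.122 cmH2O·s/L.
C = Vt/(Pplat − PEEP) = 385.0 / (22 − 8) = 385.0/14.0 = 27.5 mL/cmH2O.
τ = R × C = 6.122 × 0.0275 L/cmH2O = 0.1684 s.
Fraction remaining at end-expiration = e^(−Te/τ) = e^(−0.30/0.1684) = 0.1684 → 16.84%.

16.8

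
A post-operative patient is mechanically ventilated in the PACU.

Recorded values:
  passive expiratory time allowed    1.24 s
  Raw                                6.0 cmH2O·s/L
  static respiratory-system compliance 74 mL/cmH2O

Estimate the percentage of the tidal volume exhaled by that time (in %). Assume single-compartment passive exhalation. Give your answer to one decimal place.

93.9

τ = R × C = 6.0 × 74 mL/cmH2O = 6.0 × 0.074 L/cmH2O = 0.444 s.
Passive exhalation: V(t)/V₀ = e^(−t/τ) = e^(−1.24/0.444) = 0.06125.
Fraction exhaled = 1 − 0.06125 = 0.9388 → 93.88%.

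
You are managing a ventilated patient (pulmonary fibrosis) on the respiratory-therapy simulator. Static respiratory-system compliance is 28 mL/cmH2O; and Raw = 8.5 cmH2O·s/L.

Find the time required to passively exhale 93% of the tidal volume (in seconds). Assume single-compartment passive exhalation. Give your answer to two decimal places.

τ = R × C = 8.5 × 28 mL/cmH2O = 8.5 × 0.028 L/cmH2O = 0.238 s.
Exhaled fraction f = 1 − e^(−t/τ) → t = −τ·ln(1 − f) = −0.238·ln(0.07) = 0.6329 s.

0.63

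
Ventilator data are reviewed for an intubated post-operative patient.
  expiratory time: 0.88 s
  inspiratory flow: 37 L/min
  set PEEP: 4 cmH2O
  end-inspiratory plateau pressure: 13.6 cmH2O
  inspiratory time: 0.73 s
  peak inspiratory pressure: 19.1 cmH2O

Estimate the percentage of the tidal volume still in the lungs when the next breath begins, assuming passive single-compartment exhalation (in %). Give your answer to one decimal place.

12.2

Flow: 37 L/min ÷ 60 = 0.6167 L/s.
Vt = flow × Ti = 0.6167 L/s × 0.73 s × 1000 mL/L = 450.19 mL.
R = (PIP − Pplat)/V̇ = (19.1 − 13.6) / 0.6167 = 5.5/0.6167 = 8.918 cmH2O·s/L.
C = Vt/(Pplat − PEEP) = 450.19 / (13.6 − 4) = 450.19/9.6 = 46.895 mL/cmH2O.
τ = R × C = 8.918 × 0.0469 L/cmH2O = 0.4183 s.
Fraction remaining at end-expiration = e^(−Te/τ) = e^(−0.88/0.4183) = 0.122 → 12.2%.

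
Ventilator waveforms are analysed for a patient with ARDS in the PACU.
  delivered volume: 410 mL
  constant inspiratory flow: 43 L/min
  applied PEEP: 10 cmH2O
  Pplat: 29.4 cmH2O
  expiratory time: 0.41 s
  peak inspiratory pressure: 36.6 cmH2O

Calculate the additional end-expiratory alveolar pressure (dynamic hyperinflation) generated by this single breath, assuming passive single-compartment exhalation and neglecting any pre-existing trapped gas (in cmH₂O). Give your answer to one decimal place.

2.8

Flow: 43 L/min ÷ 60 = 0.7167 L/s.
R = (PIP − Pplat)/V̇ = (36.6 − 29.4) / 0.7167 = 7.2/0.7167 = 10.046 cmH2O·s/L.
C = Vt/(Pplat − PEEP) = 410.0 / (29.4 − 10) = 410.0/19.4 = 21.134 mL/cmH2O.
τ = R × C = 10.046 × 0.02113 L/cmH2O = 0.2123 s.
Fraction remaining = e^(−Te/τ) = e^(−0.41/0.2123) = 0.145; trapped volume = 410.0 × 0.145 = 59.45 mL.
Additional alveolar pressure from trapping ≈ V_trapped / C = 59.45 / 21.134 = 2.813 cmH2O.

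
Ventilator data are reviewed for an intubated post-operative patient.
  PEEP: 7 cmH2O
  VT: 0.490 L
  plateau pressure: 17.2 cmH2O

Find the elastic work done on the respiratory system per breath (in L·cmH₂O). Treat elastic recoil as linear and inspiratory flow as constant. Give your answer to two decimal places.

Elastic work ≈ ½ × (Pplat − PEEP) × Vt = 0.5 × (17.2 − 7) × 0.490 L = 0.5 × 10.2 × 0.490 = 2.499 L·cmH2O.

2.50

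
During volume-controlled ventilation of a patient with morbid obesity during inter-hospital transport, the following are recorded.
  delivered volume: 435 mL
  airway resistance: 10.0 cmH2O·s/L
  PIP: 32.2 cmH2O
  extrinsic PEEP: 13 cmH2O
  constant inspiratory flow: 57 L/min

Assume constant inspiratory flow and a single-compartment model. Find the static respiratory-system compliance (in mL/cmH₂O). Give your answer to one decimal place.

44.8

Flow: 57 L/min ÷ 60 = 0.95 L/s.
Equation of motion (constant flow): PIP = Vt/C + R·V̇ + PEEP.
Vt/C = PIP − R·V̇ − PEEP = 32.2 − 10.0×0.95 − 13 = 32.2 − 9.5 − 13 = 9.7 cmH2O.
C = Vt / 9.7 = 435 / 9.7 = 44.845 mL/cmH2O.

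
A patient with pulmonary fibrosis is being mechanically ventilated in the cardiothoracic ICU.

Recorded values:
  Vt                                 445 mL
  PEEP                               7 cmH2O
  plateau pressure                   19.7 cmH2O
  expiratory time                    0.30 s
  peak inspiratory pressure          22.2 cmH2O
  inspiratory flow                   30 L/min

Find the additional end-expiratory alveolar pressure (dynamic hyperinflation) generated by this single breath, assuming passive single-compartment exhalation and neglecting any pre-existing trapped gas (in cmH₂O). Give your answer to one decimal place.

Flow: 30 L/min ÷ 60 = 0.5 L/s.
R = (PIP − Pplat)/V̇ = (22.2 − 19.7) / 0.5 = 2.5/0.5 = 5.0 cmH2O·s/L.
C = Vt/(Pplat − PEEP) = 445.0 / (19.7 − 7) = 445.0/12.7 = 35.039 mL/cmH2O.
τ = R × C = 5.0 × 0.03504 L/cmH2O = 0.1752 s.
Fraction remaining = e^(−Te/τ) = e^(−0.30/0.1752) = 0.1804; trapped volume = 445.0 × 0.1804 = 80.278 mL.
Additional alveolar pressure from trapping ≈ V_trapped / C = 80.278 / 35.039 = 2.291 cmH2O.

2.3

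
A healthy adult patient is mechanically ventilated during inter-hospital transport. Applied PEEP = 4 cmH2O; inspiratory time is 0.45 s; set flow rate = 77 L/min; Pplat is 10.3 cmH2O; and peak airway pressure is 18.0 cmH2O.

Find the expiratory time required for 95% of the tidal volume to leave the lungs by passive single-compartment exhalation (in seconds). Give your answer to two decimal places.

Flow: 77 L/min ÷ 60 = 1.2833 L/s.
Vt = flow × Ti = 1.2833 L/s × 0.45 s × 1000 mL/L = 577.49 mL.
R = (PIP − Pplat)/V̇ = (18.0 − 10.3) / 1.2833 = 7.7/1.2833 = 6.0 cmH2O·s/L.
C = Vt/(Pplat − PEEP) = 577.49 / (10.3 − 4) = 577.49/6.3 = 91.665 mL/cmH2O.
τ = R × C = 6.0 × 0.09167 L/cmH2O = 0.55 s.
t = −τ·ln(1 − 0.95) = −0.55·ln(0.05) = 1.648 s.

1.65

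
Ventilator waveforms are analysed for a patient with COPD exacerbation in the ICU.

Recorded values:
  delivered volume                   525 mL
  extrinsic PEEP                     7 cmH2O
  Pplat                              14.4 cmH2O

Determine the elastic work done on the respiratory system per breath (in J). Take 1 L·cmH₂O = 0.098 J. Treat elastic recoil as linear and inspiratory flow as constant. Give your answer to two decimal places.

0.19

Elastic work ≈ ½ × (Pplat − PEEP) × Vt = 0.5 × (14.4 − 7) × 0.525 L = 0.5 × 7.4 × 0.525 = 1.943 L·cmH2O.
× 0.098 J/(L·cmH2O) → 0.1904 J.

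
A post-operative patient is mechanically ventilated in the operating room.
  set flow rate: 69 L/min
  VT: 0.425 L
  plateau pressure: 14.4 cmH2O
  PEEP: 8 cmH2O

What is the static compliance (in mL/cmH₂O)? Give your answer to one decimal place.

Cstat = Vt / (Pplat − PEEP) = 425 / (14.4 − 8) = 425 / 6.4 = 66.406 mL/cmH2O.

66.4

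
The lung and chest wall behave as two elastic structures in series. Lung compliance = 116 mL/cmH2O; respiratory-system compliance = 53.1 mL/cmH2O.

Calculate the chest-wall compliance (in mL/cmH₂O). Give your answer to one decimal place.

97.9

1/Ccw = 1/Crs − 1/CL.
1/Ccw = 1/53.1 − 1/116 = 0.01021.
Ccw = 97.943 mL/cmH2O.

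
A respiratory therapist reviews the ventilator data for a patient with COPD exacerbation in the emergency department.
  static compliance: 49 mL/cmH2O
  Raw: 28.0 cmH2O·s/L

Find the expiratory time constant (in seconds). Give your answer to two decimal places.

τ = R × C = 28.0 × 49 mL/cmH2O = 28.0 × 0.049 L/cmH2O = 1.372 s.

1.37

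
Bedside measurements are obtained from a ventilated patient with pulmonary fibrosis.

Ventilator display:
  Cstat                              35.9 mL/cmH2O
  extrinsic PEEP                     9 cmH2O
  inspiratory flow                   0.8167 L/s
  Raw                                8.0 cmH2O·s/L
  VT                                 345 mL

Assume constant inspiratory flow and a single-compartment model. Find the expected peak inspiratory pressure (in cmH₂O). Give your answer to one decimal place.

Equation of motion (constant flow): PIP = Vt/C + R·V̇ + PEEP.
PIP = 345/35.9 + 8.0×0.8167 + 9 = 9.61 + 6.534 + 9 = 25.144 cmH2O.

25.1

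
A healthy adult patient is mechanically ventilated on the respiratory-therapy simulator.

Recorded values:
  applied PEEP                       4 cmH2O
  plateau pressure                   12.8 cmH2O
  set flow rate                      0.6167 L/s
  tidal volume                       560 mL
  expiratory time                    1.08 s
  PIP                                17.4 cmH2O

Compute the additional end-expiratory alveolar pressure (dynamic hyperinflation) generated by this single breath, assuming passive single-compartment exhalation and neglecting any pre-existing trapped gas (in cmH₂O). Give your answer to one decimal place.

R = (PIP − Pplat)/V̇ = (17.4 − 12.8) / 0.6167 = 4.6/0.6167 = 7.459 cmH2O·s/L.
C = Vt/(Pplat − PEEP) = 560.0 / (12.8 − 4) = 560.0/8.8 = 63.636 mL/cmH2O.
τ = R × C = 7.459 × 0.06364 L/cmH2O = 0.4747 s.
Fraction remaining = e^(−Te/τ) = e^(−1.08/0.4747) = 0.1028; trapped volume = 560.0 × 0.1028 = 57.568 mL.
Additional alveolar pressure from trapping ≈ V_trapped / C = 57.568 / 63.636 = 0.9046 cmH2O.

0.9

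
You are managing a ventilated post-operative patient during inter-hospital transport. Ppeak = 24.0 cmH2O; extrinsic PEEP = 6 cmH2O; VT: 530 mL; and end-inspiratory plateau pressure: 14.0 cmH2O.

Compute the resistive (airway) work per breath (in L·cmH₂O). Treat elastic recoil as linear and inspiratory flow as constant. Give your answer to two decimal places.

With constant inspiratory flow the resistive pressure is constant at PIP − Pplat = 24.0 − 14.0 = 10.0 cmH2O, so resistive work = 10.0 × 0.530 = 5.3 L·cmH2O.

5.30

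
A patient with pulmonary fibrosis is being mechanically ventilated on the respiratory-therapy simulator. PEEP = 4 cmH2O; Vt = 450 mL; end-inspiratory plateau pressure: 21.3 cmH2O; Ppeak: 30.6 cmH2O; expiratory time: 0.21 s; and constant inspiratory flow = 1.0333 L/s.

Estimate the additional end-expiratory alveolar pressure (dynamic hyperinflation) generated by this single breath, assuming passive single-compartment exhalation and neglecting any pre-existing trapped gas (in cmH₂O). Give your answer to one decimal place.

7.1

R = (PIP − Pplat)/V̇ = (30.6 − 21.3) / 1.0333 = 9.3/1.0333 = 9.0 cmH2O·s/L.
C = Vt/(Pplat − PEEP) = 450.0 / (21.3 − 4) = 450.0/17.3 = 26.012 mL/cmH2O.
τ = R × C = 9.0 × 0.02601 L/cmH2O = 0.2341 s.
Fraction remaining = e^(−Te/τ) = e^(−0.21/0.2341) = 0.4078; trapped volume = 450.0 × 0.4078 = 183.51 mL.
Additional alveolar pressure from trapping ≈ V_trapped / C = 183.51 / 26.012 = 7.055 cmH2O.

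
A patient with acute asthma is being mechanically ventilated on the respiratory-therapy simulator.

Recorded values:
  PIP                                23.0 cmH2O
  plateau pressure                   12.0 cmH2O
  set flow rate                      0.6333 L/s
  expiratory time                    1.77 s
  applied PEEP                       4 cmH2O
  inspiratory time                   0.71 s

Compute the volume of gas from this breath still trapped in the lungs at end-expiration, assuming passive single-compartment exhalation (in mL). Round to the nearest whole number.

Vt = flow × Ti = 0.6333 L/s × 0.71 s × 1000 mL/L = 449.64 mL.
R = (PIP − Pplat)/V̇ = (23.0 − 12.0) / 0.6333 = 11.0/0.6333 = 17.369 cmH2O·s/L.
C = Vt/(Pplat − PEEP) = 449.64 / (12.0 − 4) = 449.64/8.0 = 56.205 mL/cmH2O.
τ = R × C = 17.369 × 0.05621 L/cmH2O = 0.9763 s.
Fraction remaining = e^(−Te/τ) = e^(−1.77/0.9763) = 0.1632.
Trapped volume = 449.64 × 0.1632 = 73.381 mL.

73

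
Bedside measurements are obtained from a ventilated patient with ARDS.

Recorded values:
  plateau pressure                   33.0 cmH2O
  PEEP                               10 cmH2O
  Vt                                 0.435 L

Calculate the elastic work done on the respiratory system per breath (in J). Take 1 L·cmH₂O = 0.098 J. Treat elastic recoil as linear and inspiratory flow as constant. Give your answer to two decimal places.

0.49

Elastic work ≈ ½ × (Pplat − PEEP) × Vt = 0.5 × (33.0 − 10) × 0.435 L = 0.5 × 23.0 × 0.435 = 5.003 L·cmH2O.
× 0.098 J/(L·cmH2O) → 0.4903 J.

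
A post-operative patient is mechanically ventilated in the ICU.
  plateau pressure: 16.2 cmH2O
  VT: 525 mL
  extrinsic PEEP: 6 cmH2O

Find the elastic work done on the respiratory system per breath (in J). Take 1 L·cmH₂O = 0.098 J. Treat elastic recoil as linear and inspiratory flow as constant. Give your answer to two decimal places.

Elastic work ≈ ½ × (Pplat − PEEP) × Vt = 0.5 × (16.2 − 6) × 0.525 L = 0.5 × 10.2 × 0.525 = 2.678 L·cmH2O.
× 0.098 J/(L·cmH2O) → 0.2624 J.

0.26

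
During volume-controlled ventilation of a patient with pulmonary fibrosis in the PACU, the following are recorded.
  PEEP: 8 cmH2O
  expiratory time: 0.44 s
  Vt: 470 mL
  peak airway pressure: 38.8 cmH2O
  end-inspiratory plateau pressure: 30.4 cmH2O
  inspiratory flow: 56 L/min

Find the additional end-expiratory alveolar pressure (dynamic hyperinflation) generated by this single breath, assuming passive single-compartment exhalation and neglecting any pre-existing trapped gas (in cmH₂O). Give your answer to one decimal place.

2.2

Flow: 56 L/min ÷ 60 = 0.9333 L/s.
R = (PIP − Pplat)/V̇ = (38.8 − 30.4) / 0.9333 = 8.4/0.9333 = 9.0 cmH2O·s/L.
C = Vt/(Pplat − PEEP) = 470.0 / (30.4 − 8) = 470.0/22.4 = 20.982 mL/cmH2O.
τ = R × C = 9.0 × 0.02098 L/cmH2O = 0.1888 s.
Fraction remaining = e^(−Te/τ) = e^(−0.44/0.1888) = 0.09725; trapped volume = 470.0 × 0.09725 = 45.708 mL.
Additional alveolar pressure from trapping ≈ V_trapped / C = 45.708 / 20.982 = 2.178 cmH2O.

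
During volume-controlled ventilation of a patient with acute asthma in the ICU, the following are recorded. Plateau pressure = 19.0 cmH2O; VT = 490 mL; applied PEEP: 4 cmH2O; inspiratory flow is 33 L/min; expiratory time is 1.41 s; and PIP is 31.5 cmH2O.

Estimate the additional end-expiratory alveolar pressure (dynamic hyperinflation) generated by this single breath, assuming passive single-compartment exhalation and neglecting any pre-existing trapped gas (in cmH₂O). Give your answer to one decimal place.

Flow: 33 L/min ÷ 60 = 0.55 L/s.
R = (PIP − Pplat)/V̇ = (31.5 − 19.0) / 0.55 = 12.5/0.55 = 22.727 cmH2O·s/L.
C = Vt/(Pplat − PEEP) = 490.0 / (19.0 − 4) = 490.0/15.0 = 32.667 mL/cmH2O.
τ = R × C = 22.727 × 0.03267 L/cmH2O = 0.7425 s.
Fraction remaining = e^(−Te/τ) = e^(−1.41/0.7425) = 0.1497; trapped volume = 490.0 × 0.1497 = 73.353 mL.
Additional alveolar pressure from trapping ≈ V_trapped / C = 73.353 / 32.667 = 2.245 cmH2O.

2.2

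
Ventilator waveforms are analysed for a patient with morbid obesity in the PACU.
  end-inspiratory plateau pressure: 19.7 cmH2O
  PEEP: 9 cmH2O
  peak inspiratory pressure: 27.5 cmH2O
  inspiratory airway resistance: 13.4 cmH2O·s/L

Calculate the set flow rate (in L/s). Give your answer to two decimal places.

flow = (PIP − Pplat) / Raw = 7.8 / 13.4 = 0.5821 L/s.

0.58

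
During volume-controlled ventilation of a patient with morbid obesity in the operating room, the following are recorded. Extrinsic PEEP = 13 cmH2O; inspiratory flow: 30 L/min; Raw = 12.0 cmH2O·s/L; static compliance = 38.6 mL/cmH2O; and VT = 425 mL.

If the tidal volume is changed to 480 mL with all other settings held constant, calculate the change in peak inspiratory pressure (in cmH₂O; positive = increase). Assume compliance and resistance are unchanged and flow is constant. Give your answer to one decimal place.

1.4

PIP = Vt/C + R·V̇ + PEEP (constant-flow equation of motion).
Only the elastic term changes: ΔPIP = ΔVt / C = (480 − 425) / 38.6 = 1.425 cmH2O.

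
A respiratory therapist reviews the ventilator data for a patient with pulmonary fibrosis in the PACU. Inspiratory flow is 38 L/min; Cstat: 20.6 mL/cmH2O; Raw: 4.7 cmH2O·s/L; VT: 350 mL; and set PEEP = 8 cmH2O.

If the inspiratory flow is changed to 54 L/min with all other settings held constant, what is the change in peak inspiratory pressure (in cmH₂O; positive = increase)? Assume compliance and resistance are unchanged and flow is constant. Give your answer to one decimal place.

1.3

Flow: 38 L/min ÷ 60 = 0.6333 L/s.
New flow: 54 L/min ÷ 60 = 0.9 L/s.
PIP = Vt/C + R·V̇ + PEEP (constant-flow equation of motion).
Only the resistive term changes: ΔPIP = R × ΔV̇ = 4.7 × (0.9 − 0.6333) = 4.7 × 0.2667 = 1.253 cmH2O.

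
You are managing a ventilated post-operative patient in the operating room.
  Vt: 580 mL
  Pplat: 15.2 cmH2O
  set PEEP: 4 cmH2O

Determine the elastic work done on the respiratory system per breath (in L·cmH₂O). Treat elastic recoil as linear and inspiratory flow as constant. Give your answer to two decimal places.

3.25

Elastic work ≈ ½ × (Pplat − PEEP) × Vt = 0.5 × (15.2 − 4) × 0.580 L = 0.5 × 11.2 × 0.580 = 3.248 L·cmH2O.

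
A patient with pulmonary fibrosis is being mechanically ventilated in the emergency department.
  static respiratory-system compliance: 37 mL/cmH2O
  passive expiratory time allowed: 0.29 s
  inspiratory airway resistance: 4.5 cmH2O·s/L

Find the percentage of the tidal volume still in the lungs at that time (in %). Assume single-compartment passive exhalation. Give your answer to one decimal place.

17.5

τ = R × C = 4.5 × 37 mL/cmH2O = 4.5 × 0.037 L/cmH2O = 0.1665 s.
Passive exhalation: V(t)/V₀ = e^(−t/τ) = e^(−0.29/0.1665) = 0.1752.
Fraction remaining = 0.1752 → 17.52%.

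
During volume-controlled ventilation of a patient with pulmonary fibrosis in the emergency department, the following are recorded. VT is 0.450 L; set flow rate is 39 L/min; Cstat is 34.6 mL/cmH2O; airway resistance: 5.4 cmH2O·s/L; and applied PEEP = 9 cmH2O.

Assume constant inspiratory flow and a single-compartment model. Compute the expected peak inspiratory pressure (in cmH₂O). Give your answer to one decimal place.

25.5

Flow: 39 L/min ÷ 60 = 0.65 L/s.
Equation of motion (constant flow): PIP = Vt/C + R·V̇ + PEEP.
PIP = 450/34.6 + 5.4×0.65 + 9 = 13.006 + 3.51 + 9 = 25.516 cmH2O.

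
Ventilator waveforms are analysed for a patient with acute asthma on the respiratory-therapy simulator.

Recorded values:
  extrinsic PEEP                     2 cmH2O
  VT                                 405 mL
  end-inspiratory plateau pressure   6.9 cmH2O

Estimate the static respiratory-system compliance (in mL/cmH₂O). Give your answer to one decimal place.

Cstat = Vt / (Pplat − PEEP) = 405 / (6.9 − 2) = 405 / 4.9 = 82.653 mL/cmH2O.

82.7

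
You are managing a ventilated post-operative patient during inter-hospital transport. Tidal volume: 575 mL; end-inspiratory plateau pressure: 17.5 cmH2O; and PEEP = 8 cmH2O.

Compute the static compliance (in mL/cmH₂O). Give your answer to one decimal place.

Cstat = Vt / (Pplat − PEEP) = 575 / (17.5 − 8) = 575 / 9.5 = 60.526 mL/cmH2O.

60.5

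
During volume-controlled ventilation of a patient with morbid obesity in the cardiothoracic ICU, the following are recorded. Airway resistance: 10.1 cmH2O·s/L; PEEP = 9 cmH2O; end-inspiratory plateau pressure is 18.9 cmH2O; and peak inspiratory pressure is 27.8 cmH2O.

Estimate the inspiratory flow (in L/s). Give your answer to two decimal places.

flow = (PIP − Pplat) / Raw = 8.9 / 10.1 = 0.8812 L/s.

0.88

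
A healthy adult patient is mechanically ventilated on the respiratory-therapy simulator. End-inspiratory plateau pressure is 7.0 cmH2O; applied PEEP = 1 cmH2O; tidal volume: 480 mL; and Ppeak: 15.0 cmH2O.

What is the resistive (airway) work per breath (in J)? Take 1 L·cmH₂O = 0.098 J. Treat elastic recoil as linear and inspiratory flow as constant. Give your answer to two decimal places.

0.38

With constant inspiratory flow the resistive pressure is constant at PIP − Pplat = 15.0 − 7.0 = 8.0 cmH2O, so resistive work = 8.0 × 0.480 = 3.84 L·cmH2O.
× 0.098 J/(L·cmH2O) → 0.3763 J.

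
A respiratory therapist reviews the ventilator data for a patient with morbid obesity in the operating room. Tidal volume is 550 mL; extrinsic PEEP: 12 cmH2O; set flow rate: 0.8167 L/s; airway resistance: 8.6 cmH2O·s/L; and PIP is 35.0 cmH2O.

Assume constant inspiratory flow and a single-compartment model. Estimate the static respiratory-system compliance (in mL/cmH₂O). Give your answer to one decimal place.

34.4

Equation of motion (constant flow): PIP = Vt/C + R·V̇ + PEEP.
Vt/C = PIP − R·V̇ − PEEP = 35.0 − 8.6×0.8167 − 12 = 35.0 − 7.024 − 12 = 15.976 cmH2O.
C = Vt / 15.976 = 550 / 15.976 = 34.427 mL/cmH2O.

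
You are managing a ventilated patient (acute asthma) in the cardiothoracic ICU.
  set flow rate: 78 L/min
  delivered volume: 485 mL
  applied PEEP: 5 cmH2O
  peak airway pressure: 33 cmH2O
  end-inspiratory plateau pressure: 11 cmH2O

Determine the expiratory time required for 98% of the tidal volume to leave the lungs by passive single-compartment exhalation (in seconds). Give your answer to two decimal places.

Flow: 78 L/min ÷ 60 = 1.3 L/s.
R = (PIP − Pplat)/V̇ = (33 − 11) / 1.3 = 22.0/1.3 = 16.923 cmH2O·s/L.
C = Vt/(Pplat − PEEP) = 485.0 / (11 − 5) = 485.0/6.0 = 80.833 mL/cmH2O.
τ = R × C = 16.923 × 0.08083 L/cmH2O = 1.368 s.
t = −τ·ln(1 − 0.98) = −1.368·ln(0.02) = 5.352 s.

5.35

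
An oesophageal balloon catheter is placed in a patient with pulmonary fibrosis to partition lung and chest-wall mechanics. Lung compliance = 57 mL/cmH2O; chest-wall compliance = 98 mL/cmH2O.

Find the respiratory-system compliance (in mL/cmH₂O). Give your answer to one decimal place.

36.0

Lung and chest wall are elastances in series: 1/Crs = 1/CL + 1/Ccw.
1/Crs = 1/57 + 1/98 = 0.02775.
Crs = 36.036 mL/cmH2O.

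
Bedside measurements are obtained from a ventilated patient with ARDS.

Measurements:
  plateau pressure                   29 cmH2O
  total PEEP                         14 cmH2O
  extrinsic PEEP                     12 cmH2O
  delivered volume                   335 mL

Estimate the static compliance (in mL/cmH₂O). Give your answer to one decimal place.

End-expiratory occlusion gives total PEEP = 14 cmH2O (intrinsic PEEP = 14 − 12 = 2). Use total PEEP for the elastic gradient.
Cstat = Vt / (Pplat − PEEPtotal) = 335 / (29 − 14) = 335 / 15.0 = 22.333 mL/cmH2O.

22.3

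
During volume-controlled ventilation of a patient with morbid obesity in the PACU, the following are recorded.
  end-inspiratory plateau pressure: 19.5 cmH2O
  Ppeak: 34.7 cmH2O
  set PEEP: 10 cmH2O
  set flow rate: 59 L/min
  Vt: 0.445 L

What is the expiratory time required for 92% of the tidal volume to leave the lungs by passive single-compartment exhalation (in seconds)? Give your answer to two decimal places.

Flow: 59 L/min ÷ 60 = 0.9833 L/s.
R = (PIP − Pplat)/V̇ = (34.7 − 19.5) / 0.9833 = 15.2/0.9833 = 15.458 cmH2O·s/L.
C = Vt/(Pplat − PEEP) = 445.0 / (19.5 − 10) = 445.0/9.5 = 46.842 mL/cmH2O.
τ = R × C = 15.458 × 0.04684 L/cmH2O = 0.7241 s.
t = −τ·ln(1 − 0.92) = −0.7241·ln(0.08) = 1.829 s.

1.83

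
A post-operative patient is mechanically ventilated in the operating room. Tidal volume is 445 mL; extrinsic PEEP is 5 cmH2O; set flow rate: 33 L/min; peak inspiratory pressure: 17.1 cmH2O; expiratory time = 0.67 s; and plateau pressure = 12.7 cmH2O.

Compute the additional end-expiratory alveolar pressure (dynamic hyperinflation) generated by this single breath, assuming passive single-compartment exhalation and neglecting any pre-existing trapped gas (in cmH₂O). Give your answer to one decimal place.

Flow: 33 L/min ÷ 60 = 0.55 L/s.
R = (PIP − Pplat)/V̇ = (17.1 − 12.7) / 0.55 = 4.4/0.55 = 8.0 cmH2O·s/L.
C = Vt/(Pplat − PEEP) = 445.0 / (12.7 − 5) = 445.0/7.7 = 57.792 mL/cmH2O.
τ = R × C = 8.0 × 0.05779 L/cmH2O = 0.4623 s.
Fraction remaining = e^(−Te/τ) = e^(−0.67/0.4623) = 0.2347; trapped volume = 445.0 × 0.2347 = 104.44 mL.
Additional alveolar pressure from trapping ≈ V_trapped / C = 104.44 / 57.792 = 1.807 cmH2O.

1.8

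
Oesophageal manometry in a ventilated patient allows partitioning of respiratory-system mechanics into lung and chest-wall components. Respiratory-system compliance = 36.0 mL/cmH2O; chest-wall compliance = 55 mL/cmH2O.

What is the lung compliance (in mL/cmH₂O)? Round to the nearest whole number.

104

1/CL = 1/Crs − 1/Ccw.
1/CL = 1/36.0 − 1/55 = 0.009596.
CL = 104.21 mL/cmH2O.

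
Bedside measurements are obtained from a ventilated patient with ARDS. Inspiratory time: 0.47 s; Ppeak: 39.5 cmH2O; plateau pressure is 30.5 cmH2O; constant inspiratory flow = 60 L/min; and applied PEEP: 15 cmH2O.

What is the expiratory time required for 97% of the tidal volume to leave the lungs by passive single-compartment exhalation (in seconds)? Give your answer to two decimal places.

Flow: 60 L/min ÷ 60 = 1 L/s.
Vt = flow × Ti = 1 L/s × 0.47 s × 1000 mL/L = 470.0 mL.
R = (PIP − Pplat)/V̇ = (39.5 − 30.5) / 1 = 9.0/1 = 9.0 cmH2O·s/L.
C = Vt/(Pplat − PEEP) = 470.0 / (30.5 − 15) = 470.0/15.5 = 30.323 mL/cmH2O.
τ = R × C = 9.0 × 0.03032 L/cmH2O = 0.2729 s.
t = −τ·ln(1 − 0.97) = −0.2729·ln(0.03) = 0.9569 s.

0.96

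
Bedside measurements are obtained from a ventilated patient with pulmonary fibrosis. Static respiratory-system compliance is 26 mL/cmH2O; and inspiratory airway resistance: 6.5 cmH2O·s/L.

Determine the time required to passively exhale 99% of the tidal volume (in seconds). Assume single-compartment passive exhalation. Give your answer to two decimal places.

0.78

τ = R × C = 6.5 × 26 mL/cmH2O = 6.5 × 0.026 L/cmH2O = 0.169 s.
Exhaled fraction f = 1 − e^(−t/τ) → t = −τ·ln(1 − f) = −0.169·ln(0.01) = 0.7783 s.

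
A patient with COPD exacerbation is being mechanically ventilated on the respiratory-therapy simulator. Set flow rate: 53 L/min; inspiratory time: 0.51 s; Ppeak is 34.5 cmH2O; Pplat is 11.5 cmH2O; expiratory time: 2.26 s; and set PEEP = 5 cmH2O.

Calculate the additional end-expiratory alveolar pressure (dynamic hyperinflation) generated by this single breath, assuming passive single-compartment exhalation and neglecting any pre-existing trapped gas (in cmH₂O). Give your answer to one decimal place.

1.9

Flow: 53 L/min ÷ 60 = 0.8833 L/s.
Vt = flow × Ti = 0.8833 L/s × 0.51 s × 1000 mL/L = 450.48 mL.
R = (PIP − Pplat)/V̇ = (34.5 − 11.5) / 0.8833 = 23.0/0.8833 = 26.039 cmH2O·s/L.
C = Vt/(Pplat − PEEP) = 450.48 / (11.5 − 5) = 450.48/6.5 = 69.305 mL/cmH2O.
τ = R × C = 26.039 × 0.06931 L/cmH2O = 1.805 s.
Fraction remaining = e^(−Te/τ) = e^(−2.26/1.805) = 0.2859; trapped volume = 450.48 × 0.2859 = 128.79 mL.
Additional alveolar pressure from trapping ≈ V_trapped / C = 128.79 / 69.305 = 1.858 cmH2O.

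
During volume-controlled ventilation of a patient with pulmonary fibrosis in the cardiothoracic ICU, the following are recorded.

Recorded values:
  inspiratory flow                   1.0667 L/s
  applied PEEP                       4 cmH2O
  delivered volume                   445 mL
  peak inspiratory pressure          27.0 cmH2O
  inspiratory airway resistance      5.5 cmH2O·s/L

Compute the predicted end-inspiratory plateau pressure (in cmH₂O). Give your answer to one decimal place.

21.1

Pplat = PIP − Raw × flow = 27.0 − 5.5 × 1.0667 = 27.0 − 5.867 = 21.133 cmH2O.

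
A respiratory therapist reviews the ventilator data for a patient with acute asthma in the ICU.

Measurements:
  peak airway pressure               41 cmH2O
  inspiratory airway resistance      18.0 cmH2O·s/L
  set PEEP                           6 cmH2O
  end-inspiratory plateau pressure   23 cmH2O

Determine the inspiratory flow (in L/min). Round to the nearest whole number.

flow = (PIP − Pplat) / Raw = (41 − 23) / 18.0 = 1.0 L/s × 60 = 60.0 L/min.

60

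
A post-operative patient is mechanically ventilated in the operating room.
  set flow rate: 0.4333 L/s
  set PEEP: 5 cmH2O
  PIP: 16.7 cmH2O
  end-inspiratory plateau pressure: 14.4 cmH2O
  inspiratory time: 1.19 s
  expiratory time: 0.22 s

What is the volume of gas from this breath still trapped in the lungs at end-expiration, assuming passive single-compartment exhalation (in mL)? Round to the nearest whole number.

Vt = flow × Ti = 0.4333 L/s × 1.19 s × 1000 mL/L = 515.63 mL.
R = (PIP − Pplat)/V̇ = (16.7 − 14.4) / 0.4333 = 2.3/0.4333 = 5.308 cmH2O·s/L.
C = Vt/(Pplat − PEEP) = 515.63 / (14.4 − 5) = 515.63/9.4 = 54.854 mL/cmH2O.
τ = R × C = 5.308 × 0.05485 L/cmH2O = 0.2911 s.
Fraction remaining = e^(−Te/τ) = e^(−0.22/0.2911) = 0.4697.
Trapped volume = 515.63 × 0.4697 = 242.19 mL.

242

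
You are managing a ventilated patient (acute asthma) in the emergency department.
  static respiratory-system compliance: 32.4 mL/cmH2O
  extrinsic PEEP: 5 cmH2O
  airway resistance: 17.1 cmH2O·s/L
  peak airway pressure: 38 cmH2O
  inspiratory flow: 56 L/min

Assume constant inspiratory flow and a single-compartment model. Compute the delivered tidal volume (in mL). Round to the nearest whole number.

552

Flow: 56 L/min ÷ 60 = 0.9333 L/s.
Equation of motion (constant flow): PIP = Vt/C + R·V̇ + PEEP.
Vt/C = PIP − R·V̇ − PEEP = 38 − 15.959 − 5 = 17.041 cmH2O.
Vt = C × 17.041 = 32.4 × 17.041 = 552.13 mL.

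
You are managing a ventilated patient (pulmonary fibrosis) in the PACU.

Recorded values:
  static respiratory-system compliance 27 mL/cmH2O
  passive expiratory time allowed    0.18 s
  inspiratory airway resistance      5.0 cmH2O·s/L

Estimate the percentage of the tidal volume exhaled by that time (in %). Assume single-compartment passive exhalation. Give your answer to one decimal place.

73.6

τ = R × C = 5.0 × 27 mL/cmH2O = 5.0 × 0.027 L/cmH2O = 0.135 s.
Passive exhalation: V(t)/V₀ = e^(−t/τ) = e^(−0.18/0.135) = 0.2636.
Fraction exhaled = 1 − 0.2636 = 0.7364 → 73.64%.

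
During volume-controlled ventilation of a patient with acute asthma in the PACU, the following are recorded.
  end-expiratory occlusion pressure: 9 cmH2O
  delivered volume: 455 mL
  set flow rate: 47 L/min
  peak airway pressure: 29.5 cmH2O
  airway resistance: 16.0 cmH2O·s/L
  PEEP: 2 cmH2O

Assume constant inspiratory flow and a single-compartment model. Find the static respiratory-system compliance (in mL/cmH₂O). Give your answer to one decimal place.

57.1

Flow: 47 L/min ÷ 60 = 0.7833 L/s.
Total PEEP = 9 cmH2O (set 2 + intrinsic 7); this is the baseline alveolar pressure.
Equation of motion (constant flow): PIP = Vt/C + R·V̇ + PEEP.
Vt/C = PIP − R·V̇ − PEEP = 29.5 − 16.0×0.7833 − 9 = 29.5 − 12.533 − 9 = 7.967 cmH2O.
C = Vt / 7.967 = 455 / 7.967 = 57.111 mL/cmH2O.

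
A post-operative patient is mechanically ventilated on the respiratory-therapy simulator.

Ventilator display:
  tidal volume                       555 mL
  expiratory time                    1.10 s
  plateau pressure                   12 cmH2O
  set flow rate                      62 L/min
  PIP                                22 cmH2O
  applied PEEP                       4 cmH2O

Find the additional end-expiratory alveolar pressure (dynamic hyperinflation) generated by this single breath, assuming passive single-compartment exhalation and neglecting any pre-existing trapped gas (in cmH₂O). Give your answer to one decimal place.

Flow: 62 L/min ÷ 60 = 1.0333 L/s.
R = (PIP − Pplat)/V̇ = (22 − 12) / 1.0333 = 10.0/1.0333 = 9.678 cmH2O·s/L.
C = Vt/(Pplat − PEEP) = 555.0 / (12 − 4) = 555.0/8.0 = 69.375 mL/cmH2O.
τ = R × C = 9.678 × 0.06938 L/cmH2O = 0.6715 s.
Fraction remaining = e^(−Te/τ) = e^(−1.10/0.6715) = 0.1943; trapped volume = 555.0 × 0.1943 = 107.84 mL.
Additional alveolar pressure from trapping ≈ V_trapped / C = 107.84 / 69.375 = 1.554 cmH2O.

1.6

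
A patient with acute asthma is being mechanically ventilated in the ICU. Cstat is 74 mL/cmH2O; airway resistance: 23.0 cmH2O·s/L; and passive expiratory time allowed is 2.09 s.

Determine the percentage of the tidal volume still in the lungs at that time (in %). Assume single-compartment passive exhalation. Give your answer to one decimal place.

29.3

τ = R × C = 23.0 × 74 mL/cmH2O = 23.0 × 0.074 L/cmH2O = 1.702 s.
Passive exhalation: V(t)/V₀ = e^(−t/τ) = e^(−2.09/1.702) = 0.2929.
Fraction remaining = 0.2929 → 29.29%.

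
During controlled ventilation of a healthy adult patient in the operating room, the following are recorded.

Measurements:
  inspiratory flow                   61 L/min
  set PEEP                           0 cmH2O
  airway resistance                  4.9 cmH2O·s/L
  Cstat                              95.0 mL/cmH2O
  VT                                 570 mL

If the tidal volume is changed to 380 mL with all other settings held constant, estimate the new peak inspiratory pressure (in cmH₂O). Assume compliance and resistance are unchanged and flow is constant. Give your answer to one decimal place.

Flow: 61 L/min ÷ 60 = 1.0167 L/s.
PIP = Vt/C + R·V̇ + PEEP (constant-flow equation of motion).
Only the elastic term changes: ΔPIP = ΔVt / C = (380 − 570) / 95.0 = -2.0 cmH2O.
Original PIP = 570/95.0 + 4.9×1.0167 + 0 = 10.982 cmH2O; new PIP = 10.982 + (-2.0) = 8.982 cmH2O.

9.0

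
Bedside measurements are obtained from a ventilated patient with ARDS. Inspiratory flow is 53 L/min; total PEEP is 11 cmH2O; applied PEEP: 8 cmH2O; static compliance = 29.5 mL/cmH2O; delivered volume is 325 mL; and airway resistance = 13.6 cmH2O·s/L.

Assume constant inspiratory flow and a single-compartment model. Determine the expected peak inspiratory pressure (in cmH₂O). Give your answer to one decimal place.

34.0

Flow: 53 L/min ÷ 60 = 0.8833 L/s.
Total PEEP = 11 cmH2O (set 8 + intrinsic 3); this is the baseline alveolar pressure.
Equation of motion (constant flow): PIP = Vt/C + R·V̇ + PEEP.
PIP = 325/29.5 + 13.6×0.8833 + 11 = 11.017 + 12.013 + 11 = 34.03 cmH2O.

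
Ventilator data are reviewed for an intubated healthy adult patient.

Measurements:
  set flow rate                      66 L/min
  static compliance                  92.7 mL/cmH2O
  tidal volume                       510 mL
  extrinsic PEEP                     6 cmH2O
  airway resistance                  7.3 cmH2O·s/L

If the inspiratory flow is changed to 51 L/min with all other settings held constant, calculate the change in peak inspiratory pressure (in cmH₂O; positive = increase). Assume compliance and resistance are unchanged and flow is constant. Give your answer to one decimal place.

-1.8

Flow: 66 L/min ÷ 60 = 1.1 L/s.
New flow: 51 L/min ÷ 60 = 0.85 L/s.
PIP = Vt/C + R·V̇ + PEEP (constant-flow equation of motion).
Only the resistive term changes: ΔPIP = R × ΔV̇ = 7.3 × (0.85 − 1.1) = 7.3 × -0.25 = -1.825 cmH2O.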